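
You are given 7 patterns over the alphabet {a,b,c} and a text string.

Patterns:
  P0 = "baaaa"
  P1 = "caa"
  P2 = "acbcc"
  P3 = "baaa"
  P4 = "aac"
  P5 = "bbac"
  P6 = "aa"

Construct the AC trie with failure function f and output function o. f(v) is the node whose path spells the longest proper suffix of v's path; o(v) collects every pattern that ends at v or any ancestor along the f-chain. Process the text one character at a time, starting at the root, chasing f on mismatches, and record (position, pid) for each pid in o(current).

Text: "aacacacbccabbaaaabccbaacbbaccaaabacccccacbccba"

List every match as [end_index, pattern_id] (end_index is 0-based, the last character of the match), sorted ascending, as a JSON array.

Build:
Trie nodes:
  n0 'ε': a→9 b→1 c→6
  n1 'b': a→2 b→16
  n2 'ba': a→3
  n3 'baa': a→4
  n4 'baaa': a→5  [P3 ends]
  n5 'baaaa': ·  [P0 ends]
  n6 'c': a→7
  n7 'ca': a→8
  n8 'caa': ·  [P1 ends]
  n9 'a': a→14 c→10
  n10 'ac': b→11
  n11 'acb': c→12
  n12 'acbc': c→13
  n13 'acbcc': ·  [P2 ends]
  n14 'aa': c→15  [P6 ends]
  n15 'aac': ·  [P4 ends]
  n16 'bb': a→17
  n17 'bba': c→18
  n18 'bbac': ·  [P5 ends]

BFS fail/out derivation:
  n1('b'): parent n0 fail=0; on 'b' 0 → fail=0;  out ∅∪∅=∅
  n6('c'): parent n0 fail=0; on 'c' 0 → fail=0;  out ∅∪∅=∅
  n9('a'): parent n0 fail=0; on 'a' 0 → fail=0;  out ∅∪∅=∅
  n2('ba'): parent n1 fail=0; on 'a' 0 → fail=9;  out ∅∪∅=∅
  n7('ca'): parent n6 fail=0; on 'a' 0 → fail=9;  out ∅∪∅=∅
  n10('ac'): parent n9 fail=0; on 'c' 0 → fail=6;  out ∅∪∅=∅
  n14('aa'): parent n9 fail=0; on 'a' 0 → fail=9;  out {6}∪∅={6}
  n16('bb'): parent n1 fail=0; on 'b' 0 → fail=1;  out ∅∪∅=∅
  n3('baa'): parent n2 fail=9; on 'a' 9 → fail=14;  out ∅∪{6}={6}
  n8('caa'): parent n7 fail=9; on 'a' 9 → fail=14;  out {1}∪{6}={1,6}
  n11('acb'): parent n10 fail=6; on 'b' 6→0 → fail=1;  out ∅∪∅=∅
  n15('aac'): parent n14 fail=9; on 'c' 9 → fail=10;  out {4}∪∅={4}
  n17('bba'): parent n16 fail=1; on 'a' 1 → fail=2;  out ∅∪∅=∅
  n4('baaa'): parent n3 fail=14; on 'a' 14→9 → fail=14;  out {3}∪{6}={3,6}
  n12('acbc'): parent n11 fail=1; on 'c' 1→0 → fail=6;  out ∅∪∅=∅
  n18('bbac'): parent n17 fail=2; on 'c' 2→9 → fail=10;  out {5}∪∅={5}
  n5('baaaa'): parent n4 fail=14; on 'a' 14→9 → fail=14;  out {0}∪{6}={0,6}
  n13('acbcc'): parent n12 fail=6; on 'c' 6→0 → fail=6;  out {2}∪∅={2}

Run:
pos 0 'a': at 9
pos 1 'a': at 14  → match P6@[0:1]
pos 2 'c': at 15  → match P4@[0:2]
pos 3 'a': at 7 (via fail)
pos 4 'c': at 10 (via fail)
pos 5 'a': at 7 (via fail)
pos 6 'c': at 10 (via fail)
pos 7 'b': at 11
pos 8 'c': at 12
pos 9 'c': at 13  → match P2@[5:9]
pos 10 'a': at 7 (via fail)
pos 11 'b': at 1 (via fail)
pos 12 'b': at 16
pos 13 'a': at 17
pos 14 'a': at 3 (via fail)  → match P6@[13:14]
pos 15 'a': at 4  → match P3@[12:15],P6@[14:15]
pos 16 'a': at 5  → match P0@[12:16],P6@[15:16]
pos 17 'b': at 1 (via fail)
pos 18 'c': at 6 (via fail)
pos 19 'c': at 6 (via fail)
pos 20 'b': at 1 (via fail)
pos 21 'a': at 2
pos 22 'a': at 3  → match P6@[21:22]
pos 23 'c': at 15 (via fail)  → match P4@[21:23]
pos 24 'b': at 11 (via fail)
pos 25 'b': at 16 (via fail)
pos 26 'a': at 17
pos 27 'c': at 18  → match P5@[24:27]
pos 28 'c': at 6 (via fail)
pos 29 'a': at 7
pos 30 'a': at 8  → match P1@[28:30],P6@[29:30]
pos 31 'a': at 14 (via fail)  → match P6@[30:31]
pos 32 'b': at 1 (via fail)
pos 33 'a': at 2
pos 34 'c': at 10 (via fail)
pos 35 'c': at 6 (via fail)
pos 36 'c': at 6 (via fail)
pos 37 'c': at 6 (via fail)
pos 38 'c': at 6 (via fail)
pos 39 'a': at 7
pos 40 'c': at 10 (via fail)
pos 41 'b': at 11
pos 42 'c': at 12
pos 43 'c': at 13  → match P2@[39:43]
pos 44 'b': at 1 (via fail)
pos 45 'a': at 2

Result: [[1,6],[2,4],[9,2],[14,6],[15,3],[15,6],[16,0],[16,6],[22,6],[23,4],[27,5],[30,1],[30,6],[31,6],[43,2]]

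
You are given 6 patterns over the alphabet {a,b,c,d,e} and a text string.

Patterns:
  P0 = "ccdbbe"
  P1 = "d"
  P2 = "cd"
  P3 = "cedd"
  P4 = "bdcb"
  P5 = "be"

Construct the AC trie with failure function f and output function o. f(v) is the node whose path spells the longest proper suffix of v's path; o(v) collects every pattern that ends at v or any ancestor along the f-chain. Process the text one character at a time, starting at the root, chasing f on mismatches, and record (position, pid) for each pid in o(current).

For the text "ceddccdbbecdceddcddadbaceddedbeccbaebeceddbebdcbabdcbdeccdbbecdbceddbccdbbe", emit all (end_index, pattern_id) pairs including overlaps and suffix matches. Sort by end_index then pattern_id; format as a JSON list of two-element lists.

Build automaton:
Trie nodes:
  n0 'ε': b→12 c→1 d→7
  n1 'c': c→2 d→8 e→9
  n2 'cc': d→3
  n3 'ccd': b→4
  n4 'ccdb': b→5
  n5 'ccdbb': e→6
  n6 'ccdbbe': ·  ←P0
  n7 'd': ·  ←P1
  n8 'cd': ·  ←P2
  n9 'ce': d→10
  n10 'ced': d→11
  n11 'cedd': ·  ←P3
  n12 'b': d→13 e→16
  n13 'bd': c→14
  n14 'bdc': b→15
  n15 'bdcb': ·  ←P4
  n16 'be': ·  ←P5

Failure links (BFS by depth):
  fail(1) 'c': from fail(0)=0 chase 'c': 0 ⇒ 0;  out=∅∪out(0)=∅
  fail(7) 'd': from fail(0)=0 chase 'd': 0 ⇒ 0;  out={1}∪out(0)={1}
  fail(12) 'b': from fail(0)=0 chase 'b': 0 ⇒ 0;  out=∅∪out(0)=∅
  fail(2) 'cc': from fail(1)=0 chase 'c': 0 ⇒ 1;  out=∅∪out(1)=∅
  fail(8) 'cd': from fail(1)=0 chase 'd': 0 ⇒ 7;  out={2}∪out(7)={1,2}
  fail(9) 'ce': from fail(1)=0 chase 'e': 0 ⇒ 0;  out=∅∪out(0)=∅
  fail(13) 'bd': from fail(12)=0 chase 'd': 0 ⇒ 7;  out=∅∪out(7)={1}
  fail(16) 'be': from fail(12)=0 chase 'e': 0 ⇒ 0;  out={5}∪out(0)={5}
  fail(3) 'ccd': from fail(2)=1 chase 'd': 1 ⇒ 8;  out=∅∪out(8)={1,2}
  fail(10) 'ced': from fail(9)=0 chase 'd': 0 ⇒ 7;  out=∅∪out(7)={1}
  fail(14) 'bdc': from fail(13)=7 chase 'c': 7→0 ⇒ 1;  out=∅∪out(1)=∅
  fail(4) 'ccdb': from fail(3)=8 chase 'b': 8→7→0 ⇒ 12;  out=∅∪out(12)=∅
  fail(11) 'cedd': from fail(10)=7 chase 'd': 7→0 ⇒ 7;  out={3}∪out(7)={1,3}
  fail(15) 'bdcb': from fail(14)=1 chase 'b': 1→0 ⇒ 12;  out={4}∪out(12)={4}
  fail(5) 'ccdbb': from fail(4)=12 chase 'b': 12→0 ⇒ 12;  out=∅∪out(12)=∅
  fail(6) 'ccdbbe': from fail(5)=12 chase 'e': 12 ⇒ 16;  out={0}∪out(16)={0,5}

Run:
[0] read 'c'  n0⇒n1
[1] read 'e'  n1⇒n9
[2] read 'd'  n9⇒n10  ** P1@[2:2]
[3] read 'd'  n10⇒n11  ** P1@[3:3],P3@[0:3]
[4] read 'c'  n11⇒n1 (fail-walked)
[5] read 'c'  n1⇒n2
[6] read 'd'  n2⇒n3  ** P1@[6:6],P2@[5:6]
[7] read 'b'  n3⇒n4
[8] read 'b'  n4⇒n5
[9] read 'e'  n5⇒n6  ** P0@[4:9],P5@[8:9]
[10] read 'c'  n6⇒n1 (fail-walked)
[11] read 'd'  n1⇒n8  ** P1@[11:11],P2@[10:11]
[12] read 'c'  n8⇒n1 (fail-walked)
[13] read 'e'  n1⇒n9
[14] read 'd'  n9⇒n10  ** P1@[14:14]
[15] read 'd'  n10⇒n11  ** P1@[15:15],P3@[12:15]
[16] read 'c'  n11⇒n1 (fail-walked)
[17] read 'd'  n1⇒n8  ** P1@[17:17],P2@[16:17]
[18] read 'd'  n8⇒n7 (fail-walked)  ** P1@[18:18]
[19] read 'a'  n7⇒n0 (fail-walked)
[20] read 'd'  n0⇒n7  ** P1@[20:20]
[21] read 'b'  n7⇒n12 (fail-walked)
[22] read 'a'  n12⇒n0 (fail-walked)
[23] read 'c'  n0⇒n1
[24] read 'e'  n1⇒n9
[25] read 'd'  n9⇒n10  ** P1@[25:25]
[26] read 'd'  n10⇒n11  ** P1@[26:26],P3@[23:26]
[27] read 'e'  n11⇒n0 (fail-walked)
[28] read 'd'  n0⇒n7  ** P1@[28:28]
[29] read 'b'  n7⇒n12 (fail-walked)
[30] read 'e'  n12⇒n16  ** P5@[29:30]
[31] read 'c'  n16⇒n1 (fail-walked)
[32] read 'c'  n1⇒n2
[33] read 'b'  n2⇒n12 (fail-walked)
[34] read 'a'  n12⇒n0 (fail-walked)
[35] read 'e'  n0⇒n0
[36] read 'b'  n0⇒n12
[37] read 'e'  n12⇒n16  ** P5@[36:37]
[38] read 'c'  n16⇒n1 (fail-walked)
[39] read 'e'  n1⇒n9
[40] read 'd'  n9⇒n10  ** P1@[40:40]
[41] read 'd'  n10⇒n11  ** P1@[41:41],P3@[38:41]
[42] read 'b'  n11⇒n12 (fail-walked)
[43] read 'e'  n12⇒n16  ** P5@[42:43]
[44] read 'b'  n16⇒n12 (fail-walked)
[45] read 'd'  n12⇒n13  ** P1@[45:45]
[46] read 'c'  n13⇒n14
[47] read 'b'  n14⇒n15  ** P4@[44:47]
[48] read 'a'  n15⇒n0 (fail-walked)
[49] read 'b'  n0⇒n12
[50] read 'd'  n12⇒n13  ** P1@[50:50]
[51] read 'c'  n13⇒n14
[52] read 'b'  n14⇒n15  ** P4@[49:52]
[53] read 'd'  n15⇒n13 (fail-walked)  ** P1@[53:53]
[54] read 'e'  n13⇒n0 (fail-walked)
[55] read 'c'  n0⇒n1
[56] read 'c'  n1⇒n2
[57] read 'd'  n2⇒n3  ** P1@[57:57],P2@[56:57]
[58] read 'b'  n3⇒n4
[59] read 'b'  n4⇒n5
[60] read 'e'  n5⇒n6  ** P0@[55:60],P5@[59:60]
[61] read 'c'  n6⇒n1 (fail-walked)
[62] read 'd'  n1⇒n8  ** P1@[62:62],P2@[61:62]
[63] read 'b'  n8⇒n12 (fail-walked)
[64] read 'c'  n12⇒n1 (fail-walked)
[65] read 'e'  n1⇒n9
[66] read 'd'  n9⇒n10  ** P1@[66:66]
[67] read 'd'  n10⇒n11  ** P1@[67:67],P3@[64:67]
[68] read 'b'  n11⇒n12 (fail-walked)
[69] read 'c'  n12⇒n1 (fail-walked)
[70] read 'c'  n1⇒n2
[71] read 'd'  n2⇒n3  ** P1@[71:71],P2@[70:71]
[72] read 'b'  n3⇒n4
[73] read 'b'  n4⇒n5
[74] read 'e'  n5⇒n6  ** P0@[69:74],P5@[73:74]

Result: [[2,1],[3,1],[3,3],[6,1],[6,2],[9,0],[9,5],[11,1],[11,2],[14,1],[15,1],[15,3],[17,1],[17,2],[18,1],[20,1],[25,1],[26,1],[26,3],[28,1],[30,5],[37,5],[40,1],[41,1],[41,3],[43,5],[45,1],[47,4],[50,1],[52,4],[53,1],[57,1],[57,2],[60,0],[60,5],[62,1],[62,2],[66,1],[67,1],[67,3],[71,1],[71,2],[74,0],[74,5]]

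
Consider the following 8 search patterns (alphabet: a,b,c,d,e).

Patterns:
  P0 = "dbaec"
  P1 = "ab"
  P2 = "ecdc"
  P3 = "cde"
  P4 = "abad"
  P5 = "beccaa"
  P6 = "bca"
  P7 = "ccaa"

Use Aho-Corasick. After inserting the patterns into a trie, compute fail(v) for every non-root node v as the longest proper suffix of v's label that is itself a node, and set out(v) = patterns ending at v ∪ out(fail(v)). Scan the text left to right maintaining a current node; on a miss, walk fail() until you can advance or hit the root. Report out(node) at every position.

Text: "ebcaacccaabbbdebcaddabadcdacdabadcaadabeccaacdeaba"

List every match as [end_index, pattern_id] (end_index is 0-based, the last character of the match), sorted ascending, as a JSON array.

Construct AC machine:
Trie nodes:
  n0 'ε': a→6 b→17 c→12 d→1 e→8
  n1 'd': b→2
  n2 'db': a→3
  n3 'dba': e→4
  n4 'dbae': c→5
  n5 'dbaec': ·  [P0 ends]
  n6 'a': b→7
  n7 'ab': a→15  [P1 ends]
  n8 'e': c→9
  n9 'ec': d→10
  n10 'ecd': c→11
  n11 'ecdc': ·  [P2 ends]
  n12 'c': c→25 d→13
  n13 'cd': e→14
  n14 'cde': ·  [P3 ends]
  n15 'aba': d→16
  n16 'abad': ·  [P4 ends]
  n17 'b': c→23 e→18
  n18 'be': c→19
  n19 'bec': c→20
  n20 'becc': a→21
  n21 'becca': a→22
  n22 'beccaa': ·  [P5 ends]
  n23 'bc': a→24
  n24 'bca': ·  [P6 ends]
  n25 'cc': a→26
  n26 'cca': a→27
  n27 'ccaa': ·  [P7 ends]

BFS fail/out derivation:
  n1('d'): parent n0 fail=0; on 'd' 0 → fail=0;  out ∅∪∅=∅
  n6('a'): parent n0 fail=0; on 'a' 0 → fail=0;  out ∅∪∅=∅
  n8('e'): parent n0 fail=0; on 'e' 0 → fail=0;  out ∅∪∅=∅
  n12('c'): parent n0 fail=0; on 'c' 0 → fail=0;  out ∅∪∅=∅
  n17('b'): parent n0 fail=0; on 'b' 0 → fail=0;  out ∅∪∅=∅
  n2('db'): parent n1 fail=0; on 'b' 0 → fail=17;  out ∅∪∅=∅
  n7('ab'): parent n6 fail=0; on 'b' 0 → fail=17;  out {1}∪∅={1}
  n9('ec'): parent n8 fail=0; on 'c' 0 → fail=12;  out ∅∪∅=∅
  n13('cd'): parent n12 fail=0; on 'd' 0 → fail=1;  out ∅∪∅=∅
  n18('be'): parent n17 fail=0; on 'e' 0 → fail=8;  out ∅∪∅=∅
  n23('bc'): parent n17 fail=0; on 'c' 0 → fail=12;  out ∅∪∅=∅
  n25('cc'): parent n12 fail=0; on 'c' 0 → fail=12;  out ∅∪∅=∅
  n3('dba'): parent n2 fail=17; on 'a' 17→0 → fail=6;  out ∅∪∅=∅
  n10('ecd'): parent n9 fail=12; on 'd' 12 → fail=13;  out ∅∪∅=∅
  n14('cde'): parent n13 fail=1; on 'e' 1→0 → fail=8;  out {3}∪∅={3}
  n15('aba'): parent n7 fail=17; on 'a' 17→0 → fail=6;  out ∅∪∅=∅
  n19('bec'): parent n18 fail=8; on 'c' 8 → fail=9;  out ∅∪∅=∅
  n24('bca'): parent n23 fail=12; on 'a' 12→0 → fail=6;  out {6}∪∅={6}
  n26('cca'): parent n25 fail=12; on 'a' 12→0 → fail=6;  out ∅∪∅=∅
  n4('dbae'): parent n3 fail=6; on 'e' 6→0 → fail=8;  out ∅∪∅=∅
  n11('ecdc'): parent n10 fail=13; on 'c' 13→1→0 → fail=12;  out {2}∪∅={2}
  n16('abad'): parent n15 fail=6; on 'd' 6→0 → fail=1;  out {4}∪∅={4}
  n20('becc'): parent n19 fail=9; on 'c' 9→12 → fail=25;  out ∅∪∅=∅
  n27('ccaa'): parent n26 fail=6; on 'a' 6→0 → fail=6;  out {7}∪∅={7}
  n5('dbaec'): parent n4 fail=8; on 'c' 8 → fail=9;  out {0}∪∅={0}
  n21('becca'): parent n20 fail=25; on 'a' 25 → fail=26;  out ∅∪∅=∅
  n22('beccaa'): parent n21 fail=26; on 'a' 26 → fail=27;  out {5}∪{7}={5,7}

Run:
i=0 'e': node 0→8
i=1 'b': node 8→17 (fail-walked)
i=2 'c': node 17→23
i=3 'a': node 23→24  → match P6@[1:3]
i=4 'a': node 24→6 (fail-walked)
i=5 'c': node 6→12 (fail-walked)
i=6 'c': node 12→25
i=7 'c': node 25→25 (fail-walked)
i=8 'a': node 25→26
i=9 'a': node 26→27  → match P7@[6:9]
i=10 'b': node 27→7 (fail-walked)  → match P1@[9:10]
i=11 'b': node 7→17 (fail-walked)
i=12 'b': node 17→17 (fail-walked)
i=13 'd': node 17→1 (fail-walked)
i=14 'e': node 1→8 (fail-walked)
i=15 'b': node 8→17 (fail-walked)
i=16 'c': node 17→23
i=17 'a': node 23→24  → match P6@[15:17]
i=18 'd': node 24→1 (fail-walked)
i=19 'd': node 1→1 (fail-walked)
i=20 'a': node 1→6 (fail-walked)
i=21 'b': node 6→7  → match P1@[20:21]
i=22 'a': node 7→15
i=23 'd': node 15→16  → match P4@[20:23]
i=24 'c': node 16→12 (fail-walked)
i=25 'd': node 12→13
i=26 'a': node 13→6 (fail-walked)
i=27 'c': node 6→12 (fail-walked)
i=28 'd': node 12→13
i=29 'a': node 13→6 (fail-walked)
i=30 'b': node 6→7  → match P1@[29:30]
i=31 'a': node 7→15
i=32 'd': node 15→16  → match P4@[29:32]
i=33 'c': node 16→12 (fail-walked)
i=34 'a': node 12→6 (fail-walked)
i=35 'a': node 6→6 (fail-walked)
i=36 'd': node 6→1 (fail-walked)
i=37 'a': node 1→6 (fail-walked)
i=38 'b': node 6→7  → match P1@[37:38]
i=39 'e': node 7→18 (fail-walked)
i=40 'c': node 18→19
i=41 'c': node 19→20
i=42 'a': node 20→21
i=43 'a': node 21→22  → match P5@[38:43],P7@[40:43]
i=44 'c': node 22→12 (fail-walked)
i=45 'd': node 12→13
i=46 'e': node 13→14  → match P3@[44:46]
i=47 'a': node 14→6 (fail-walked)
i=48 'b': node 6→7  → match P1@[47:48]
i=49 'a': node 7→15

All matches (sorted): [[3,6],[9,7],[10,1],[17,6],[21,1],[23,4],[30,1],[32,4],[38,1],[43,5],[43,7],[46,3],[48,1]]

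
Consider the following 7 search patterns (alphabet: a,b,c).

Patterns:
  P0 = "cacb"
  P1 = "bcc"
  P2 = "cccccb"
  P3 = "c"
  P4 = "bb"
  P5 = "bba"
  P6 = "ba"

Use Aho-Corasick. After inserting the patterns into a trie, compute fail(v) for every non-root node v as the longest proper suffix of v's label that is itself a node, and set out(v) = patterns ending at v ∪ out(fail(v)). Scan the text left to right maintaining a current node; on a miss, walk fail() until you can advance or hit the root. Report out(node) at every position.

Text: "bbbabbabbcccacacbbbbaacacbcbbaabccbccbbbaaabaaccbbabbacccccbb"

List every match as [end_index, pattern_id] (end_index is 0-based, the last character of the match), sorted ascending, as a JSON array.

Build:
Trie (insert patterns):
  0='ε' goto b→5 c→1
  1='c' goto a→2 c→8  ←P3
  2='ca' goto c→3
  3='cac' goto b→4
  4='cacb' goto ·  ←P0
  5='b' goto a→15 b→13 c→6
  6='bc' goto c→7
  7='bcc' goto ·  ←P1
  8='cc' goto c→9
  9='ccc' goto c→10
  10='cccc' goto c→11
  11='ccccc' goto b→12
  12='cccccb' goto ·  ←P2
  13='bb' goto a→14  ←P4
  14='bba' goto ·  ←P5
  15='ba' goto ·  ←P6

BFS fail/out derivation:
  n1('c'): parent n0 fail=0; on 'c' 0 → fail=0;  out {3}∪∅={3}
  n5('b'): parent n0 fail=0; on 'b' 0 → fail=0;  out ∅∪∅=∅
  n2('ca'): parent n1 fail=0; on 'a' 0 → fail=0;  out ∅∪∅=∅
  n6('bc'): parent n5 fail=0; on 'c' 0 → fail=1;  out ∅∪{3}={3}
  n8('cc'): parent n1 fail=0; on 'c' 0 → fail=1;  out ∅∪{3}={3}
  n13('bb'): parent n5 fail=0; on 'b' 0 → fail=5;  out {4}∪∅={4}
  n15('ba'): parent n5 fail=0; on 'a' 0 → fail=0;  out {6}∪∅={6}
  n3('cac'): parent n2 fail=0; on 'c' 0 → fail=1;  out ∅∪{3}={3}
  n7('bcc'): parent n6 fail=1; on 'c' 1 → fail=8;  out {1}∪{3}={1,3}
  n9('ccc'): parent n8 fail=1; on 'c' 1 → fail=8;  out ∅∪{3}={3}
  n14('bba'): parent n13 fail=5; on 'a' 5 → fail=15;  out {5}∪{6}={5,6}
  n4('cacb'): parent n3 fail=1; on 'b' 1→0 → fail=5;  out {0}∪∅={0}
  n10('cccc'): parent n9 fail=8; on 'c' 8 → fail=9;  out ∅∪{3}={3}
  n11('ccccc'): parent n10 fail=9; on 'c' 9 → fail=10;  out ∅∪{3}={3}
  n12('cccccb'): parent n11 fail=10; on 'b' 10→9→8→1→0 → fail=5;  out {2}∪∅={2}

Text stream:
pos 0 'b': at 5
pos 1 'b': at 13  emit P4@[0:1]
pos 2 'b': at 13 (fail-walked)  emit P4@[1:2]
pos 3 'a': at 14  emit P5@[1:3],P6@[2:3]
pos 4 'b': at 5 (fail-walked)
pos 5 'b': at 13  emit P4@[4:5]
pos 6 'a': at 14  emit P5@[4:6],P6@[5:6]
pos 7 'b': at 5 (fail-walked)
pos 8 'b': at 13  emit P4@[7:8]
pos 9 'c': at 6 (fail-walked)  emit P3@[9:9]
pos 10 'c': at 7  emit P1@[8:10],P3@[10:10]
pos 11 'c': at 9 (fail-walked)  emit P3@[11:11]
pos 12 'a': at 2 (fail-walked)
pos 13 'c': at 3  emit P3@[13:13]
pos 14 'a': at 2 (fail-walked)
pos 15 'c': at 3  emit P3@[15:15]
pos 16 'b': at 4  emit P0@[13:16]
pos 17 'b': at 13 (fail-walked)  emit P4@[16:17]
pos 18 'b': at 13 (fail-walked)  emit P4@[17:18]
pos 19 'b': at 13 (fail-walked)  emit P4@[18:19]
pos 20 'a': at 14  emit P5@[18:20],P6@[19:20]
pos 21 'a': at 0 (fail-walked)
pos 22 'c': at 1  emit P3@[22:22]
pos 23 'a': at 2
pos 24 'c': at 3  emit P3@[24:24]
pos 25 'b': at 4  emit P0@[22:25]
pos 26 'c': at 6 (fail-walked)  emit P3@[26:26]
pos 27 'b': at 5 (fail-walked)
pos 28 'b': at 13  emit P4@[27:28]
pos 29 'a': at 14  emit P5@[27:29],P6@[28:29]
pos 30 'a': at 0 (fail-walked)
pos 31 'b': at 5
pos 32 'c': at 6  emit P3@[32:32]
pos 33 'c': at 7  emit P1@[31:33],P3@[33:33]
pos 34 'b': at 5 (fail-walked)
pos 35 'c': at 6  emit P3@[35:35]
pos 36 'c': at 7  emit P1@[34:36],P3@[36:36]
pos 37 'b': at 5 (fail-walked)
pos 38 'b': at 13  emit P4@[37:38]
pos 39 'b': at 13 (fail-walked)  emit P4@[38:39]
pos 40 'a': at 14  emit P5@[38:40],P6@[39:40]
pos 41 'a': at 0 (fail-walked)
pos 42 'a': at 0
pos 43 'b': at 5
pos 44 'a': at 15  emit P6@[43:44]
pos 45 'a': at 0 (fail-walked)
pos 46 'c': at 1  emit P3@[46:46]
pos 47 'c': at 8  emit P3@[47:47]
pos 48 'b': at 5 (fail-walked)
pos 49 'b': at 13  emit P4@[48:49]
pos 50 'a': at 14  emit P5@[48:50],P6@[49:50]
pos 51 'b': at 5 (fail-walked)
pos 52 'b': at 13  emit P4@[51:52]
pos 53 'a': at 14  emit P5@[51:53],P6@[52:53]
pos 54 'c': at 1 (fail-walked)  emit P3@[54:54]
pos 55 'c': at 8  emit P3@[55:55]
pos 56 'c': at 9  emit P3@[56:56]
pos 57 'c': at 10  emit P3@[57:57]
pos 58 'c': at 11  emit P3@[58:58]
pos 59 'b': at 12  emit P2@[54:59]
pos 60 'b': at 13 (fail-walked)  emit P4@[59:60]

Matches: [[1,4],[2,4],[3,5],[3,6],[5,4],[6,5],[6,6],[8,4],[9,3],[10,1],[10,3],[11,3],[13,3],[15,3],[16,0],[17,4],[18,4],[19,4],[20,5],[20,6],[22,3],[24,3],[25,0],[26,3],[28,4],[29,5],[29,6],[32,3],[33,1],[33,3],[35,3],[36,1],[36,3],[38,4],[39,4],[40,5],[40,6],[44,6],[46,3],[47,3],[49,4],[50,5],[50,6],[52,4],[53,5],[53,6],[54,3],[55,3],[56,3],[57,3],[58,3],[59,2],[60,4]]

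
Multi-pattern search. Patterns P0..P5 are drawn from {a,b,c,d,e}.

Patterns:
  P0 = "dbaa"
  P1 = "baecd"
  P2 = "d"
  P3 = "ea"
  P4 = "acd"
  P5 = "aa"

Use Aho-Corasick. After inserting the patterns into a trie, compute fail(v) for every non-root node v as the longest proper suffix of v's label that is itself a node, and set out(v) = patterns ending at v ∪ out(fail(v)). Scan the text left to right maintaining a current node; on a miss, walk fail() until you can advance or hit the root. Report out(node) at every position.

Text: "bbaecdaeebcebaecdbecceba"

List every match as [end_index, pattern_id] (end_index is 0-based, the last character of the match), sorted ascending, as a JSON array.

Build automaton:
Trie nodes:
  0='ε' goto a→12 b→5 d→1 e→10
  1='d' goto b→2  ←P2
  2='db' goto a→3
  3='dba' goto a→4
  4='dbaa' goto ·  ←P0
  5='b' goto a→6
  6='ba' goto e→7
  7='bae' goto c→8
  8='baec' goto d→9
  9='baecd' goto ·  ←P1
  10='e' goto a→11
  11='ea' goto ·  ←P3
  12='a' goto a→15 c→13
  13='ac' goto d→14
  14='acd' goto ·  ←P4
  15='aa' goto ·  ←P5

Failure links (BFS by depth):
  n1('d'): parent n0 fail=0; on 'd' 0 → fail=0;  out {2}∪∅={2}
  n5('b'): parent n0 fail=0; on 'b' 0 → fail=0;  out ∅∪∅=∅
  n10('e'): parent n0 fail=0; on 'e' 0 → fail=0;  out ∅∪∅=∅
  n12('a'): parent n0 fail=0; on 'a' 0 → fail=0;  out ∅∪∅=∅
  n2('db'): parent n1 fail=0; on 'b' 0 → fail=5;  out ∅∪∅=∅
  n6('ba'): parent n5 fail=0; on 'a' 0 → fail=12;  out ∅∪∅=∅
  n11('ea'): parent n10 fail=0; on 'a' 0 → fail=12;  out {3}∪∅={3}
  n13('ac'): parent n12 fail=0; on 'c' 0 → fail=0;  out ∅∪∅=∅
  n15('aa'): parent n12 fail=0; on 'a' 0 → fail=12;  out {5}∪∅={5}
  n3('dba'): parent n2 fail=5; on 'a' 5 → fail=6;  out ∅∪∅=∅
  n7('bae'): parent n6 fail=12; on 'e' 12→0 → fail=10;  out ∅∪∅=∅
  n14('acd'): parent n13 fail=0; on 'd' 0 → fail=1;  out {4}∪{2}={2,4}
  n4('dbaa'): parent n3 fail=6; on 'a' 6→12 → fail=15;  out {0}∪{5}={0,5}
  n8('baec'): parent n7 fail=10; on 'c' 10→0 → fail=0;  out ∅∪∅=∅
  n9('baecd'): parent n8 fail=0; on 'd' 0 → fail=1;  out {1}∪{2}={1,2}

Text stream:
i=0 'b': node 0→5
i=1 'b': node 5→5 ·f
i=2 'a': node 5→6
i=3 'e': node 6→7
i=4 'c': node 7→8
i=5 'd': node 8→9  → match P1@[1:5],P2@[5:5]
i=6 'a': node 9→12 ·f
i=7 'e': node 12→10 ·f
i=8 'e': node 10→10 ·f
i=9 'b': node 10→5 ·f
i=10 'c': node 5→0 ·f
i=11 'e': node 0→10
i=12 'b': node 10→5 ·f
i=13 'a': node 5→6
i=14 'e': node 6→7
i=15 'c': node 7→8
i=16 'd': node 8→9  → match P1@[12:16],P2@[16:16]
i=17 'b': node 9→2 ·f
i=18 'e': node 2→10 ·f
i=19 'c': node 10→0 ·f
i=20 'c': node 0→0
i=21 'e': node 0→10
i=22 'b': node 10→5 ·f
i=23 'a': node 5→6

Matches: [[5,1],[5,2],[16,1],[16,2]]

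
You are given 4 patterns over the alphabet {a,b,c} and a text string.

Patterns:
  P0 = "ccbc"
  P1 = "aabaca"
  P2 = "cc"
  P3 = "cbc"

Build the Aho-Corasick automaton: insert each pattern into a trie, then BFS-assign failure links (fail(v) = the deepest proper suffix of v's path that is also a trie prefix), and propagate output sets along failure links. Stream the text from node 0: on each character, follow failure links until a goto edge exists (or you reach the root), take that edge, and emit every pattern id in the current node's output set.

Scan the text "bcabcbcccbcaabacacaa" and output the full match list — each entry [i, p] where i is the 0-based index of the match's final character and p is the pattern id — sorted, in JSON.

Construct AC machine:
Trie (insert patterns):
  0='ε' goto a→5 c→1
  1='c' goto b→11 c→2
  2='cc' goto b→3  ←P2
  3='ccb' goto c→4
  4='ccbc' goto ·  ←P0
  5='a' goto a→6
  6='aa' goto b→7
  7='aab' goto a→8
  8='aaba' goto c→9
  9='aabac' goto a→10
  10='aabaca' goto ·  ←P1
  11='cb' goto c→12
  12='cbc' goto ·  ←P3

BFS fail/out derivation:
  fail(1) 'c': from fail(0)=0 chase 'c': 0 ⇒ 0;  out=∅∪out(0)=∅
  fail(5) 'a': from fail(0)=0 chase 'a': 0 ⇒ 0;  out=∅∪out(0)=∅
  fail(2) 'cc': from fail(1)=0 chase 'c': 0 ⇒ 1;  out={2}∪out(1)={2}
  fail(6) 'aa': from fail(5)=0 chase 'a': 0 ⇒ 5;  out=∅∪out(5)=∅
  fail(11) 'cb': from fail(1)=0 chase 'b': 0 ⇒ 0;  out=∅∪out(0)=∅
  fail(3) 'ccb': from fail(2)=1 chase 'b': 1 ⇒ 11;  out=∅∪out(11)=∅
  fail(7) 'aab': from fail(6)=5 chase 'b': 5→0 ⇒ 0;  out=∅∪out(0)=∅
  fail(12) 'cbc': from fail(11)=0 chase 'c': 0 ⇒ 1;  out={3}∪out(1)={3}
  fail(4) 'ccbc': from fail(3)=11 chase 'c': 11 ⇒ 12;  out={0}∪out(12)={0,3}
  fail(8) 'aaba': from fail(7)=0 chase 'a': 0 ⇒ 5;  out=∅∪out(5)=∅
  fail(9) 'aabac': from fail(8)=5 chase 'c': 5→0 ⇒ 1;  out=∅∪out(1)=∅
  fail(10) 'aabaca': from fail(9)=1 chase 'a': 1→0 ⇒ 5;  out={1}∪out(5)={1}

Text stream:
i=0 'b': node 0→0
i=1 'c': node 0→1
i=2 'a': node 1→5 (fail-walked)
i=3 'b': node 5→0 (fail-walked)
i=4 'c': node 0→1
i=5 'b': node 1→11
i=6 'c': node 11→12  → match P3@[4:6]
i=7 'c': node 12→2 (fail-walked)  → match P2@[6:7]
i=8 'c': node 2→2 (fail-walked)  → match P2@[7:8]
i=9 'b': node 2→3
i=10 'c': node 3→4  → match P0@[7:10],P3@[8:10]
i=11 'a': node 4→5 (fail-walked)
i=12 'a': node 5→6
i=13 'b': node 6→7
i=14 'a': node 7→8
i=15 'c': node 8→9
i=16 'a': node 9→10  → match P1@[11:16]
i=17 'c': node 10→1 (fail-walked)
i=18 'a': node 1→5 (fail-walked)
i=19 'a': node 5→6

Matches: [[6,3],[7,2],[8,2],[10,0],[10,3],[16,1]]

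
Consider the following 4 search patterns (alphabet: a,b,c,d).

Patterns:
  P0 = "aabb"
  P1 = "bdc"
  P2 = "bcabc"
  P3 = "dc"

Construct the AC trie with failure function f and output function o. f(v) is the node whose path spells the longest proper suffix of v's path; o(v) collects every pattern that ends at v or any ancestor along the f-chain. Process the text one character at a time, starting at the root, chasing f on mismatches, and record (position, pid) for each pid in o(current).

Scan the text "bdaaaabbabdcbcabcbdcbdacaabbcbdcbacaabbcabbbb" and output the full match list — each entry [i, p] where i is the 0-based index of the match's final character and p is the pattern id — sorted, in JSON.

Build automaton:
Trie nodes:
  n0 'ε': a→1 b→5 d→12
  n1 'a': a→2
  n2 'aa': b→3
  n3 'aab': b→4
  n4 'aabb': ·  ←P0
  n5 'b': c→8 d→6
  n6 'bd': c→7
  n7 'bdc': ·  ←P1
  n8 'bc': a→9
  n9 'bca': b→10
  n10 'bcab': c→11
  n11 'bcabc': ·  ←P2
  n12 'd': c→13
  n13 'dc': ·  ←P3

BFS fail/out derivation:
  fail(1) 'a': from fail(0)=0 chase 'a': 0 ⇒ 0;  out=∅∪out(0)=∅
  fail(5) 'b': from fail(0)=0 chase 'b': 0 ⇒ 0;  out=∅∪out(0)=∅
  fail(12) 'd': from fail(0)=0 chase 'd': 0 ⇒ 0;  out=∅∪out(0)=∅
  fail(2) 'aa': from fail(1)=0 chase 'a': 0 ⇒ 1;  out=∅∪out(1)=∅
  fail(6) 'bd': from fail(5)=0 chase 'd': 0 ⇒ 12;  out=∅∪out(12)=∅
  fail(8) 'bc': from fail(5)=0 chase 'c': 0 ⇒ 0;  out=∅∪out(0)=∅
  fail(13) 'dc': from fail(12)=0 chase 'c': 0 ⇒ 0;  out={3}∪out(0)={3}
  fail(3) 'aab': from fail(2)=1 chase 'b': 1→0 ⇒ 5;  out=∅∪out(5)=∅
  fail(7) 'bdc': from fail(6)=12 chase 'c': 12 ⇒ 13;  out={1}∪out(13)={1,3}
  fail(9) 'bca': from fail(8)=0 chase 'a': 0 ⇒ 1;  out=∅∪out(1)=∅
  fail(4) 'aabb': from fail(3)=5 chase 'b': 5→0 ⇒ 5;  out={0}∪out(5)={0}
  fail(10) 'bcab': from fail(9)=1 chase 'b': 1→0 ⇒ 5;  out=∅∪out(5)=∅
  fail(11) 'bcabc': from fail(10)=5 chase 'c': 5 ⇒ 8;  out={2}∪out(8)={2}

Run:
i=0 'b': node 0→5
i=1 'd': node 5→6
i=2 'a': node 6→1 (via fail)
i=3 'a': node 1→2
i=4 'a': node 2→2 (via fail)
i=5 'a': node 2→2 (via fail)
i=6 'b': node 2→3
i=7 'b': node 3→4  → match P0@[4:7]
i=8 'a': node 4→1 (via fail)
i=9 'b': node 1→5 (via fail)
i=10 'd': node 5→6
i=11 'c': node 6→7  → match P1@[9:11],P3@[10:11]
i=12 'b': node 7→5 (via fail)
i=13 'c': node 5→8
i=14 'a': node 8→9
i=15 'b': node 9→10
i=16 'c': node 10→11  → match P2@[12:16]
i=17 'b': node 11→5 (via fail)
i=18 'd': node 5→6
i=19 'c': node 6→7  → match P1@[17:19],P3@[18:19]
i=20 'b': node 7→5 (via fail)
i=21 'd': node 5→6
i=22 'a': node 6→1 (via fail)
i=23 'c': node 1→0 (via fail)
i=24 'a': node 0→1
i=25 'a': node 1→2
i=26 'b': node 2→3
i=27 'b': node 3→4  → match P0@[24:27]
i=28 'c': node 4→8 (via fail)
i=29 'b': node 8→5 (via fail)
i=30 'd': node 5→6
i=31 'c': node 6→7  → match P1@[29:31],P3@[30:31]
i=32 'b': node 7→5 (via fail)
i=33 'a': node 5→1 (via fail)
i=34 'c': node 1→0 (via fail)
i=35 'a': node 0→1
i=36 'a': node 1→2
i=37 'b': node 2→3
i=38 'b': node 3→4  → match P0@[35:38]
i=39 'c': node 4→8 (via fail)
i=40 'a': node 8→9
i=41 'b': node 9→10
i=42 'b': node 10→5 (via fail)
i=43 'b': node 5→5 (via fail)
i=44 'b': node 5→5 (via fail)

Result: [[7,0],[11,1],[11,3],[16,2],[19,1],[19,3],[27,0],[31,1],[31,3],[38,0]]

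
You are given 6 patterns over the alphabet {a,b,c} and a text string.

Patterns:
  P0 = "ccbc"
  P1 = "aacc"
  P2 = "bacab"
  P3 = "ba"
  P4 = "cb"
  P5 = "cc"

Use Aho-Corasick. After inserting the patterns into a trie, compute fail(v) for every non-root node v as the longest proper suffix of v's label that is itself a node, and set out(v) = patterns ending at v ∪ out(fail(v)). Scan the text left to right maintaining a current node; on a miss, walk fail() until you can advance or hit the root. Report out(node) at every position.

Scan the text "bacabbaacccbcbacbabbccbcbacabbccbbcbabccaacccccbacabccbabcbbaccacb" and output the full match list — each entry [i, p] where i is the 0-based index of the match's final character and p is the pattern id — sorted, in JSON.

Build:
Trie (insert patterns):
  0='ε' goto a→5 b→9 c→1
  1='c' goto b→14 c→2
  2='cc' goto b→3  ←P5
  3='ccb' goto c→4
  4='ccbc' goto ·  ←P0
  5='a' goto a→6
  6='aa' goto c→7
  7='aac' goto c→8
  8='aacc' goto ·  ←P1
  9='b' goto a→10
  10='ba' goto c→11  ←P3
  11='bac' goto a→12
  12='baca' goto b→13
  13='bacab' goto ·  ←P2
  14='cb' goto ·  ←P4

Failure links (BFS by depth):
  fail(1) 'c': from fail(0)=0 chase 'c': 0 ⇒ 0;  out=∅∪out(0)=∅
  fail(5) 'a': from fail(0)=0 chase 'a': 0 ⇒ 0;  out=∅∪out(0)=∅
  fail(9) 'b': from fail(0)=0 chase 'b': 0 ⇒ 0;  out=∅∪out(0)=∅
  fail(2) 'cc': from fail(1)=0 chase 'c': 0 ⇒ 1;  out={5}∪out(1)={5}
  fail(6) 'aa': from fail(5)=0 chase 'a': 0 ⇒ 5;  out=∅∪out(5)=∅
  fail(10) 'ba': from fail(9)=0 chase 'a': 0 ⇒ 5;  out={3}∪out(5)={3}
  fail(14) 'cb': from fail(1)=0 chase 'b': 0 ⇒ 9;  out={4}∪out(9)={4}
  fail(3) 'ccb': from fail(2)=1 chase 'b': 1 ⇒ 14;  out=∅∪out(14)={4}
  fail(7) 'aac': from fail(6)=5 chase 'c': 5→0 ⇒ 1;  out=∅∪out(1)=∅
  fail(11) 'bac': from fail(10)=5 chase 'c': 5→0 ⇒ 1;  out=∅∪out(1)=∅
  fail(4) 'ccbc': from fail(3)=14 chase 'c': 14→9→0 ⇒ 1;  out={0}∪out(1)={0}
  fail(8) 'aacc': from fail(7)=1 chase 'c': 1 ⇒ 2;  out={1}∪out(2)={1,5}
  fail(12) 'baca': from fail(11)=1 chase 'a': 1→0 ⇒ 5;  out=∅∪out(5)=∅
  fail(13) 'bacab': from fail(12)=5 chase 'b': 5→0 ⇒ 9;  out={2}∪out(9)={2}

Text stream:
i=0 'b': node 0→9
i=1 'a': node 9→10  emit P3@[0:1]
i=2 'c': node 10→11
i=3 'a': node 11→12
i=4 'b': node 12→13  emit P2@[0:4]
i=5 'b': node 13→9 ·f
i=6 'a': node 9→10  emit P3@[5:6]
i=7 'a': node 10→6 ·f
i=8 'c': node 6→7
i=9 'c': node 7→8  emit P1@[6:9],P5@[8:9]
i=10 'c': node 8→2 ·f  emit P5@[9:10]
i=11 'b': node 2→3  emit P4@[10:11]
i=12 'c': node 3→4  emit P0@[9:12]
i=13 'b': node 4→14 ·f  emit P4@[12:13]
i=14 'a': node 14→10 ·f  emit P3@[13:14]
i=15 'c': node 10→11
i=16 'b': node 11→14 ·f  emit P4@[15:16]
i=17 'a': node 14→10 ·f  emit P3@[16:17]
i=18 'b': node 10→9 ·f
i=19 'b': node 9→9 ·f
i=20 'c': node 9→1 ·f
i=21 'c': node 1→2  emit P5@[20:21]
i=22 'b': node 2→3  emit P4@[21:22]
i=23 'c': node 3→4  emit P0@[20:23]
i=24 'b': node 4→14 ·f  emit P4@[23:24]
i=25 'a': node 14→10 ·f  emit P3@[24:25]
i=26 'c': node 10→11
i=27 'a': node 11→12
i=28 'b': node 12→13  emit P2@[24:28]
i=29 'b': node 13→9 ·f
i=30 'c': node 9→1 ·f
i=31 'c': node 1→2  emit P5@[30:31]
i=32 'b': node 2→3  emit P4@[31:32]
i=33 'b': node 3→9 ·f
i=34 'c': node 9→1 ·f
i=35 'b': node 1→14  emit P4@[34:35]
i=36 'a': node 14→10 ·f  emit P3@[35:36]
i=37 'b': node 10→9 ·f
i=38 'c': node 9→1 ·f
i=39 'c': node 1→2  emit P5@[38:39]
i=40 'a': node 2→5 ·f
i=41 'a': node 5→6
i=42 'c': node 6→7
i=43 'c': node 7→8  emit P1@[40:43],P5@[42:43]
i=44 'c': node 8→2 ·f  emit P5@[43:44]
i=45 'c': node 2→2 ·f  emit P5@[44:45]
i=46 'c': node 2→2 ·f  emit P5@[45:46]
i=47 'b': node 2→3  emit P4@[46:47]
i=48 'a': node 3→10 ·f  emit P3@[47:48]
i=49 'c': node 10→11
i=50 'a': node 11→12
i=51 'b': node 12→13  emit P2@[47:51]
i=52 'c': node 13→1 ·f
i=53 'c': node 1→2  emit P5@[52:53]
i=54 'b': node 2→3  emit P4@[53:54]
i=55 'a': node 3→10 ·f  emit P3@[54:55]
i=56 'b': node 10→9 ·f
i=57 'c': node 9→1 ·f
i=58 'b': node 1→14  emit P4@[57:58]
i=59 'b': node 14→9 ·f
i=60 'a': node 9→10  emit P3@[59:60]
i=61 'c': node 10→11
i=62 'c': node 11→2 ·f  emit P5@[61:62]
i=63 'a': node 2→5 ·f
i=64 'c': node 5→1 ·f
i=65 'b': node 1→14  emit P4@[64:65]

Result: [[1,3],[4,2],[6,3],[9,1],[9,5],[10,5],[11,4],[12,0],[13,4],[14,3],[16,4],[17,3],[21,5],[22,4],[23,0],[24,4],[25,3],[28,2],[31,5],[32,4],[35,4],[36,3],[39,5],[43,1],[43,5],[44,5],[45,5],[46,5],[47,4],[48,3],[51,2],[53,5],[54,4],[55,3],[58,4],[60,3],[62,5],[65,4]]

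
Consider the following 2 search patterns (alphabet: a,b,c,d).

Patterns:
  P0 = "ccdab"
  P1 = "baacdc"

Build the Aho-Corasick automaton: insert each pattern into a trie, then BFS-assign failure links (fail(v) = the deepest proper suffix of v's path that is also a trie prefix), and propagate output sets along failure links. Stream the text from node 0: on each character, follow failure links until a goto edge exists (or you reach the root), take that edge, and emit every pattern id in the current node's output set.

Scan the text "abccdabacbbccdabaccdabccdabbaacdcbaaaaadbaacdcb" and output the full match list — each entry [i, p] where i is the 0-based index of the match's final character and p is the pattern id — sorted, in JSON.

Build:
Trie (insert patterns):
  n0 'ε': b→6 c→1
  n1 'c': c→2
  n2 'cc': d→3
  n3 'ccd': a→4
  n4 'ccda': b→5
  n5 'ccdab': ·  [P0 ends]
  n6 'b': a→7
  n7 'ba': a→8
  n8 'baa': c→9
  n9 'baac': d→10
  n10 'baacd': c→11
  n11 'baacdc': ·  [P1 ends]

BFS fail/out derivation:
  n1('c'): parent n0 fail=0; on 'c' 0 → fail=0;  out ∅∪∅=∅
  n6('b'): parent n0 fail=0; on 'b' 0 → fail=0;  out ∅∪∅=∅
  n2('cc'): parent n1 fail=0; on 'c' 0 → fail=1;  out ∅∪∅=∅
  n7('ba'): parent n6 fail=0; on 'a' 0 → fail=0;  out ∅∪∅=∅
  n3('ccd'): parent n2 fail=1; on 'd' 1→0 → fail=0;  out ∅∪∅=∅
  n8('baa'): parent n7 fail=0; on 'a' 0 → fail=0;  out ∅∪∅=∅
  n4('ccda'): parent n3 fail=0; on 'a' 0 → fail=0;  out ∅∪∅=∅
  n9('baac'): parent n8 fail=0; on 'c' 0 → fail=1;  out ∅∪∅=∅
  n5('ccdab'): parent n4 fail=0; on 'b' 0 → fail=6;  out {0}∪∅={0}
  n10('baacd'): parent n9 fail=1; on 'd' 1→0 → fail=0;  out ∅∪∅=∅
  n11('baacdc'): parent n10 fail=0; on 'c' 0 → fail=1;  out {1}∪∅={1}

Text stream:
pos 0 'a': at 0
pos 1 'b': at 6
pos 2 'c': at 1 (fail-walked)
pos 3 'c': at 2
pos 4 'd': at 3
pos 5 'a': at 4
pos 6 'b': at 5  → match P0@[2:6]
pos 7 'a': at 7 (fail-walked)
pos 8 'c': at 1 (fail-walked)
pos 9 'b': at 6 (fail-walked)
pos 10 'b': at 6 (fail-walked)
pos 11 'c': at 1 (fail-walked)
pos 12 'c': at 2
pos 13 'd': at 3
pos 14 'a': at 4
pos 15 'b': at 5  → match P0@[11:15]
pos 16 'a': at 7 (fail-walked)
pos 17 'c': at 1 (fail-walked)
pos 18 'c': at 2
pos 19 'd': at 3
pos 20 'a': at 4
pos 21 'b': at 5  → match P0@[17:21]
pos 22 'c': at 1 (fail-walked)
pos 23 'c': at 2
pos 24 'd': at 3
pos 25 'a': at 4
pos 26 'b': at 5  → match P0@[22:26]
pos 27 'b': at 6 (fail-walked)
pos 28 'a': at 7
pos 29 'a': at 8
pos 30 'c': at 9
pos 31 'd': at 10
pos 32 'c': at 11  → match P1@[27:32]
pos 33 'b': at 6 (fail-walked)
pos 34 'a': at 7
pos 35 'a': at 8
pos 36 'a': at 0 (fail-walked)
pos 37 'a': at 0
pos 38 'a': at 0
pos 39 'd': at 0
pos 40 'b': at 6
pos 41 'a': at 7
pos 42 'a': at 8
pos 43 'c': at 9
pos 44 'd': at 10
pos 45 'c': at 11  → match P1@[40:45]
pos 46 'b': at 6 (fail-walked)

Result: [[6,0],[15,0],[21,0],[26,0],[32,1],[45,1]]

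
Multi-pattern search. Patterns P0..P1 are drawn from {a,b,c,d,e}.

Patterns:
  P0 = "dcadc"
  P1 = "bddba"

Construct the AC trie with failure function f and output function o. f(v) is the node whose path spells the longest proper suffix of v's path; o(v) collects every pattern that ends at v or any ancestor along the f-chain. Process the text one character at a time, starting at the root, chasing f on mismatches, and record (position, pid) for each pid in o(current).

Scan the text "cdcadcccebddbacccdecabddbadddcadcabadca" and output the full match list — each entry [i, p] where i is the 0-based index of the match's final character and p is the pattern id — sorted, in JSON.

Construct AC machine:
Trie (insert patterns):
  0='ε' goto b→6 d→1
  1='d' goto c→2
  2='dc' goto a→3
  3='dca' goto d→4
  4='dcad' goto c→5
  5='dcadc' goto ·  ←P0
  6='b' goto d→7
  7='bd' goto d→8
  8='bdd' goto b→9
  9='bddb' goto a→10
  10='bddba' goto ·  ←P1

BFS fail/out derivation:
  n1('d'): parent n0 fail=0; on 'd' 0 → fail=0;  out ∅∪∅=∅
  n6('b'): parent n0 fail=0; on 'b' 0 → fail=0;  out ∅∪∅=∅
  n2('dc'): parent n1 fail=0; on 'c' 0 → fail=0;  out ∅∪∅=∅
  n7('bd'): parent n6 fail=0; on 'd' 0 → fail=1;  out ∅∪∅=∅
  n3('dca'): parent n2 fail=0; on 'a' 0 → fail=0;  out ∅∪∅=∅
  n8('bdd'): parent n7 fail=1; on 'd' 1→0 → fail=1;  out ∅∪∅=∅
  n4('dcad'): parent n3 fail=0; on 'd' 0 → fail=1;  out ∅∪∅=∅
  n9('bddb'): parent n8 fail=1; on 'b' 1→0 → fail=6;  out ∅∪∅=∅
  n5('dcadc'): parent n4 fail=1; on 'c' 1 → fail=2;  out {0}∪∅={0}
  n10('bddba'): parent n9 fail=6; on 'a' 6→0 → fail=0;  out {1}∪∅={1}

Text stream:
[0] read 'c'  n0⇒n0
[1] read 'd'  n0⇒n1
[2] read 'c'  n1⇒n2
[3] read 'a'  n2⇒n3
[4] read 'd'  n3⇒n4
[5] read 'c'  n4⇒n5  → match P0@[1:5]
[6] read 'c'  n5⇒n0 (via fail)
[7] read 'c'  n0⇒n0
[8] read 'e'  n0⇒n0
[9] read 'b'  n0⇒n6
[10] read 'd'  n6⇒n7
[11] read 'd'  n7⇒n8
[12] read 'b'  n8⇒n9
[13] read 'a'  n9⇒n10  → match P1@[9:13]
[14] read 'c'  n10⇒n0 (via fail)
[15] read 'c'  n0⇒n0
[16] read 'c'  n0⇒n0
[17] read 'd'  n0⇒n1
[18] read 'e'  n1⇒n0 (via fail)
[19] read 'c'  n0⇒n0
[20] read 'a'  n0⇒n0
[21] read 'b'  n0⇒n6
[22] read 'd'  n6⇒n7
[23] read 'd'  n7⇒n8
[24] read 'b'  n8⇒n9
[25] read 'a'  n9⇒n10  → match P1@[21:25]
[26] read 'd'  n10⇒n1 (via fail)
[27] read 'd'  n1⇒n1 (via fail)
[28] read 'd'  n1⇒n1 (via fail)
[29] read 'c'  n1⇒n2
[30] read 'a'  n2⇒n3
[31] read 'd'  n3⇒n4
[32] read 'c'  n4⇒n5  → match P0@[28:32]
[33] read 'a'  n5⇒n3 (via fail)
[34] read 'b'  n3⇒n6 (via fail)
[35] read 'a'  n6⇒n0 (via fail)
[36] read 'd'  n0⇒n1
[37] read 'c'  n1⇒n2
[38] read 'a'  n2⇒n3

All matches (sorted): [[5,0],[13,1],[25,1],[32,0]]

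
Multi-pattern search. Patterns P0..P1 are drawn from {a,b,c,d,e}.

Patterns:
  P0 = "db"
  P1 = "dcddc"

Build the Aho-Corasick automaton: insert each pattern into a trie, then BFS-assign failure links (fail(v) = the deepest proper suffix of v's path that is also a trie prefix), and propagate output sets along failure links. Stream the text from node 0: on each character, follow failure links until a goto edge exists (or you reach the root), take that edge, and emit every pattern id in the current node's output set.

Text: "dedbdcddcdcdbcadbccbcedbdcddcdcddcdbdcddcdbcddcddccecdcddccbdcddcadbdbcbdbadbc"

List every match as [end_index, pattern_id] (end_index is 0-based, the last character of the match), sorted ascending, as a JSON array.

Build:
Trie (insert patterns):
  n0 'ε': d→1
  n1 'd': b→2 c→3
  n2 'db': ·  ←P0
  n3 'dc': d→4
  n4 'dcd': d→5
  n5 'dcdd': c→6
  n6 'dcddc': ·  ←P1

Failure links (BFS by depth):
  n1('d'): parent n0 fail=0; on 'd' 0 → fail=0;  out ∅∪∅=∅
  n2('db'): parent n1 fail=0; on 'b' 0 → fail=0;  out {0}∪∅={0}
  n3('dc'): parent n1 fail=0; on 'c' 0 → fail=0;  out ∅∪∅=∅
  n4('dcd'): parent n3 fail=0; on 'd' 0 → fail=1;  out ∅∪∅=∅
  n5('dcdd'): parent n4 fail=1; on 'd' 1→0 → fail=1;  out ∅∪∅=∅
  n6('dcddc'): parent n5 fail=1; on 'c' 1 → fail=3;  out {1}∪∅={1}

Text stream:
i=0 'd': node 0→1
i=1 'e': node 1→0 (fail-walked)
i=2 'd': node 0→1
i=3 'b': node 1→2  ** P0@[2:3]
i=4 'd': node 2→1 (fail-walked)
i=5 'c': node 1→3
i=6 'd': node 3→4
i=7 'd': node 4→5
i=8 'c': node 5→6  ** P1@[4:8]
i=9 'd': node 6→4 (fail-walked)
i=10 'c': node 4→3 (fail-walked)
i=11 'd': node 3→4
i=12 'b': node 4→2 (fail-walked)  ** P0@[11:12]
i=13 'c': node 2→0 (fail-walked)
i=14 'a': node 0→0
i=15 'd': node 0→1
i=16 'b': node 1→2  ** P0@[15:16]
i=17 'c': node 2→0 (fail-walked)
i=18 'c': node 0→0
i=19 'b': node 0→0
i=20 'c': node 0→0
i=21 'e': node 0→0
i=22 'd': node 0→1
i=23 'b': node 1→2  ** P0@[22:23]
i=24 'd': node 2→1 (fail-walked)
i=25 'c': node 1→3
i=26 'd': node 3→4
i=27 'd': node 4→5
i=28 'c': node 5→6  ** P1@[24:28]
i=29 'd': node 6→4 (fail-walked)
i=30 'c': node 4→3 (fail-walked)
i=31 'd': node 3→4
i=32 'd': node 4→5
i=33 'c': node 5→6  ** P1@[29:33]
i=34 'd': node 6→4 (fail-walked)
i=35 'b': node 4→2 (fail-walked)  ** P0@[34:35]
i=36 'd': node 2→1 (fail-walked)
i=37 'c': node 1→3
i=38 'd': node 3→4
i=39 'd': node 4→5
i=40 'c': node 5→6  ** P1@[36:40]
i=41 'd': node 6→4 (fail-walked)
i=42 'b': node 4→2 (fail-walked)  ** P0@[41:42]
i=43 'c': node 2→0 (fail-walked)
i=44 'd': node 0→1
i=45 'd': node 1→1 (fail-walked)
i=46 'c': node 1→3
i=47 'd': node 3→4
i=48 'd': node 4→5
i=49 'c': node 5→6  ** P1@[45:49]
i=50 'c': node 6→0 (fail-walked)
i=51 'e': node 0→0
i=52 'c': node 0→0
i=53 'd': node 0→1
i=54 'c': node 1→3
i=55 'd': node 3→4
i=56 'd': node 4→5
i=57 'c': node 5→6  ** P1@[53:57]
i=58 'c': node 6→0 (fail-walked)
i=59 'b': node 0→0
i=60 'd': node 0→1
i=61 'c': node 1→3
i=62 'd': node 3→4
i=63 'd': node 4→5
i=64 'c': node 5→6  ** P1@[60:64]
i=65 'a': node 6→0 (fail-walked)
i=66 'd': node 0→1
i=67 'b': node 1→2  ** P0@[66:67]
i=68 'd': node 2→1 (fail-walked)
i=69 'b': node 1→2  ** P0@[68:69]
i=70 'c': node 2→0 (fail-walked)
i=71 'b': node 0→0
i=72 'd': node 0→1
i=73 'b': node 1→2  ** P0@[72:73]
i=74 'a': node 2→0 (fail-walked)
i=75 'd': node 0→1
i=76 'b': node 1→2  ** P0@[75:76]
i=77 'c': node 2→0 (fail-walked)

All matches (sorted): [[3,0],[8,1],[12,0],[16,0],[23,0],[28,1],[33,1],[35,0],[40,1],[42,0],[49,1],[57,1],[64,1],[67,0],[69,0],[73,0],[76,0]]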